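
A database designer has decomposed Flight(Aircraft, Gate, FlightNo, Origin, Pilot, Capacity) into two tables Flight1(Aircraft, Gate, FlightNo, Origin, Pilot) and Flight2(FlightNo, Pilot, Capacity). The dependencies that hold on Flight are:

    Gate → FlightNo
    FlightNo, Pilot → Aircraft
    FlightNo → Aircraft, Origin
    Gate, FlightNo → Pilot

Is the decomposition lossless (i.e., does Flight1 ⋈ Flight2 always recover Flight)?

Common attributes: Flight1 ∩ Flight2 = {FlightNo, Pilot}.
Closure of {FlightNo, Pilot}: FlightNo, Pilot → Aircraft applies, adding Aircraft; FlightNo → Aircraft, Origin applies, adding Origin. So (FlightNo, Pilot)⁺ = {Aircraft, FlightNo, Origin, Pilot}.
The closure contains neither all of Flight1 = {Aircraft, Gate, FlightNo, Origin, Pilot} nor all of Flight2 = {FlightNo, Pilot, Capacity}, so the common attributes are not a superkey of either fragment. The join is lossy.

No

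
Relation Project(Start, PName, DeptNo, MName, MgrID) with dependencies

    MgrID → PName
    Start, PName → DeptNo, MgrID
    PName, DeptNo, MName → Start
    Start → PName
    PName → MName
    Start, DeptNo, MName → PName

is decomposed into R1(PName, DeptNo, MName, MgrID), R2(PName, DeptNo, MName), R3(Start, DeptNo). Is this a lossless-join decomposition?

No

Chase test. Columns are Start, PName, DeptNo, MName, MgrID; row i has aⱼ where attribute j ∈ Ri, else bᵢⱼ.
Initial tableau (one row per fragment):
  row 1: b11 a2 a3 a4 a5
  row 2: b21 a2 a3 a4 b25
  row 3: a1 b32 a3 b34 b35
Rows 1 and 2 agree on PName, DeptNo, MName; apply PName, DeptNo, MName→Start and equate their Start entries.
Rows 1 and 2 agree on Start, PName; apply Start, PName→DeptNo, MgrID and equate their DeptNo, MgrID entries.
No row becomes fully distinguished — the join is lossy.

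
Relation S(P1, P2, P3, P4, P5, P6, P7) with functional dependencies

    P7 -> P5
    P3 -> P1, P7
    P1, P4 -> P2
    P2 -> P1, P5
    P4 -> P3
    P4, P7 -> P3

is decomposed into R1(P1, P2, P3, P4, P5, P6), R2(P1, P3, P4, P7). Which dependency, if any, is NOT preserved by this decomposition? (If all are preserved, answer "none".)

P7 -> P5

Check P7 → P5: no single fragment contains all of {P5, P7}, and the restricted closure of {P7} across the fragments never reaches {P5}.
P3 → P1, P7 is preserved.
P1, P4 → P2 is preserved.
P2 → P1, P5 is preserved.
P4 → P3 is preserved.
P4, P7 → P3 is preserved.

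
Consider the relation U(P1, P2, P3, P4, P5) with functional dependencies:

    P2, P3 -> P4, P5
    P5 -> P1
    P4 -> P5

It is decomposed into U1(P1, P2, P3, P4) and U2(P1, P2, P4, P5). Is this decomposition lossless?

Yes

Common attributes: U1 ∩ U2 = {P1, P2, P4}.
Closure of {P1, P2, P4}: P4 → P5 applies, adding P5. So (P1, P2, P4)⁺ = {P1, P2, P4, P5}.
This closure contains every attribute of U2, so U1 ∩ U2 → U2. The join is lossless.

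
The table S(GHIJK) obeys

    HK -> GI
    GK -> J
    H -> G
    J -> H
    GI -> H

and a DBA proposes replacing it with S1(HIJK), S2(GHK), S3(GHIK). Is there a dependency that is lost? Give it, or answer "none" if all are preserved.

none

HK → GI lies within S3.
GK → J: restricted closure across fragments reaches J.
H → G lies within S2.
J → H lies within S1.
GI → H lies within S3.
Every dependency is enforceable on the fragments, so the decomposition is dependency-preserving.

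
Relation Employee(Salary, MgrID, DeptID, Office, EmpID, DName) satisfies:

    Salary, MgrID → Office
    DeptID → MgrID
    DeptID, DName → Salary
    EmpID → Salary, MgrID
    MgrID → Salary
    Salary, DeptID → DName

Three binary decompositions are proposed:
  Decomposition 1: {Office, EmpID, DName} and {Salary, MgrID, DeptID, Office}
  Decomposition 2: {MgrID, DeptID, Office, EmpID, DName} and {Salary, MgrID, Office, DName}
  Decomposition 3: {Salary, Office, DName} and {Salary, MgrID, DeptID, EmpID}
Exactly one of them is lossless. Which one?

Decomposition 2

Decomposition 1: common = {Office}, closure = {Office} → lossy.
Decomposition 2: common = {MgrID, Office, DName}, closure = {Salary, MgrID, Office, DName} → lossless.
Decomposition 3: common = {Salary}, closure = {Salary} → lossy.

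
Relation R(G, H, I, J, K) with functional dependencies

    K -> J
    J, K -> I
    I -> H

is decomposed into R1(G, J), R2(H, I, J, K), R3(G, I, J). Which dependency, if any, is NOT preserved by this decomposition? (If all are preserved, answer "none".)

K → J lies within R2.
J, K → I lies within R2.
I → H lies within R2.
Every dependency is enforceable on the fragments, so the decomposition is dependency-preserving.

none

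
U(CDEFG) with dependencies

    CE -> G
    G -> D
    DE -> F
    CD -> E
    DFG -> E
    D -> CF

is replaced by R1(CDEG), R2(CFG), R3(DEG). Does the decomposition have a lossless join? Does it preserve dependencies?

Lossless test (chase): Rows 1 and 2 agree on G; apply G→D and equate their D entries. Rows 1 and 3 agree on DE; apply DE→F and equate their F entries. Rows 1 and 2 agree on CD; apply CD→E and equate their E entries. Rows 1 and 2 agree on D; apply D→CF and equate their CF entries. Rows 1 and 3 agree on D; apply D→CF and equate their CF entries. Row 1 is now all distinguished symbols — the join is lossless.
Dependency preservation: DE → F; DFG → E; D → CF are not contained in any single fragment, but the restricted closure of each left-hand side across the fragments still reaches the right-hand side; the remaining FDs each lie inside some fragment. All dependencies are preserved.

lossless and dependency-preserving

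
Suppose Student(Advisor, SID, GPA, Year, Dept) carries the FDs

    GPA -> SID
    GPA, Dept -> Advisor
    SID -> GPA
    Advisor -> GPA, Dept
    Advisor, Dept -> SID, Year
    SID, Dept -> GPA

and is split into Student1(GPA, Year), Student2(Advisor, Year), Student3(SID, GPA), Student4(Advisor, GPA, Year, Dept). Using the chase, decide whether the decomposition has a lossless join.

Yes

Chase test. Columns are Advisor, SID, GPA, Year, Dept; row i has aⱼ where attribute j ∈ Studenti, else bᵢⱼ.
Initial tableau (one row per fragment):
  row 1: b11 b12 a3 a4 b15
  row 2: a1 b22 b23 a4 b25
  row 3: b31 a2 a3 b34 b35
  row 4: a1 b42 a3 a4 a5
Rows 1 and 3 agree on GPA; apply GPA→SID and equate their SID entries.
Rows 1 and 4 agree on GPA; apply GPA→SID and equate their SID entries.
Rows 2 and 4 agree on Advisor; apply Advisor→GPA, Dept and equate their GPA, Dept entries.
Rows 2 and 4 agree on Advisor, Dept; apply Advisor, Dept→SID, Year and equate their SID, Year entries.
Row 2 is now all distinguished symbols — the join is lossless.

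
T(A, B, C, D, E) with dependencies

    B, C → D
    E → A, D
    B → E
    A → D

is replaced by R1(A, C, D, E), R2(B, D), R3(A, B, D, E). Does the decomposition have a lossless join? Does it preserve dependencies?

Lossless test (chase): Rows 2 and 3 agree on B; apply B→E and equate their E entries. Rows 1 and 2 agree on E; apply E→A, D and equate their A, D entries. No row becomes fully distinguished — the join is lossy.
Dependency preservation: B, C → D is not contained in any single fragment, but the restricted closure of its left-hand side across the fragments still reaches the right-hand side; the remaining FDs each lie inside some fragment. All dependencies are preserved.

lossy but dependency-preserving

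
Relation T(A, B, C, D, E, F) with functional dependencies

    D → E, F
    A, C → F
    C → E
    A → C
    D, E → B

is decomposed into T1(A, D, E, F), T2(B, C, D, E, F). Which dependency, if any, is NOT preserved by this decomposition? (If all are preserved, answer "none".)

Check A → C: no single fragment contains all of {A, C}, and the restricted closure of {A} across the fragments never reaches {C}.
D → E, F is preserved.
A, C → F is preserved.
C → E is preserved.
D, E → B is preserved.

A → C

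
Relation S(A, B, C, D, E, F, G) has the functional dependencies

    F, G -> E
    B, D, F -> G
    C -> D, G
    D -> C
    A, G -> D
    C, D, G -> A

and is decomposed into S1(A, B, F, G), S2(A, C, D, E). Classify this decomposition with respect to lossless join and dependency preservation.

lossy and not dependency-preserving

Lossless test: (A)⁺ = {A}, which is a superkey of neither fragment — lossy.
Dependency preservation: the restricted closure of {F, G} across the fragments never reaches {E}, so F, G → E cannot be enforced without a join — not preserved.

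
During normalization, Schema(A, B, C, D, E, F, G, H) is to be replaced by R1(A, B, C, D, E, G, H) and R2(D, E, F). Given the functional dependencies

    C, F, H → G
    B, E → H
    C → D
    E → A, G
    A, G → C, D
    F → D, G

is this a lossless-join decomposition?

Common attributes: R1 ∩ R2 = {D, E}.
Closure of {D, E}: E → A, G applies, adding A, G; A, G → C, D applies, adding C. So (D, E)⁺ = {A, C, D, E, G}.
The closure contains neither all of R1 = {A, B, C, D, E, G, H} nor all of R2 = {D, E, F}, so the common attributes are not a superkey of either fragment. The join is lossy.

No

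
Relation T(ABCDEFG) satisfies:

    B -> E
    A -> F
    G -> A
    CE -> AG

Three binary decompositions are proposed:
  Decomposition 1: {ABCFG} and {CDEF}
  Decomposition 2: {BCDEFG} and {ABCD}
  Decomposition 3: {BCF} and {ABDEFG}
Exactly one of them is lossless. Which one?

Decomposition 1: common = {CF}, closure = {CF} → lossy.
Decomposition 2: common = {BCD}, closure = {ABCDEFG} → lossless.
Decomposition 3: common = {BF}, closure = {BEF} → lossy.

Decomposition 2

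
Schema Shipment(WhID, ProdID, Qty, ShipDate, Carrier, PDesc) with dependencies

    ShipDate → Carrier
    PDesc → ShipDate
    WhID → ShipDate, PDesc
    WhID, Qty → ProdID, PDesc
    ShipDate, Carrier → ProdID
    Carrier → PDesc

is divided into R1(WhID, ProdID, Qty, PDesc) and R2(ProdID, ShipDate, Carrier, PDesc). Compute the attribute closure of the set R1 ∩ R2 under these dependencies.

ProdID, ShipDate, Carrier, PDesc

R1 ∩ R2 = {ProdID, PDesc}.
PDesc → ShipDate applies, adding ShipDate
ShipDate → Carrier applies, adding Carrier
Closure: {ProdID, ShipDate, Carrier, PDesc}.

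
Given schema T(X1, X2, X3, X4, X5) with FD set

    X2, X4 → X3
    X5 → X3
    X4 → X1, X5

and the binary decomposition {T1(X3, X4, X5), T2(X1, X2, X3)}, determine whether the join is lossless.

Common attributes: T1 ∩ T2 = {X3}.
No dependency enlarges {X3}, so (X3)⁺ = {X3}.
The closure contains neither all of T1 = {X3, X4, X5} nor all of T2 = {X1, X2, X3}, so the common attributes are not a superkey of either fragment. The join is lossy.

No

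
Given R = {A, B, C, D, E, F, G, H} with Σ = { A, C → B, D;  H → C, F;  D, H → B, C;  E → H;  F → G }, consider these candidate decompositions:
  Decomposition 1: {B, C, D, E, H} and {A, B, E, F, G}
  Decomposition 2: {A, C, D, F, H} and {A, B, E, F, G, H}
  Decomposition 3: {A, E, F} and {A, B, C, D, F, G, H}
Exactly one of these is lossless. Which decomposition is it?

Decomposition 2

Decomposition 1: common = {B, E}, closure = {B, C, E, F, G, H} → lossy.
Decomposition 2: common = {A, F, H}, closure = {A, B, C, D, F, G, H} → lossless.
Decomposition 3: common = {A, F}, closure = {A, F, G} → lossy.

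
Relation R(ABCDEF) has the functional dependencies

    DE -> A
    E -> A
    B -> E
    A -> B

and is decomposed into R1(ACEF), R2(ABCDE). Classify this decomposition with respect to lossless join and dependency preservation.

Lossless test: (ACE)⁺ = {ABCE}, which is a superkey of neither fragment — lossy.
Dependency preservation: every FD's attributes lie within a single fragment, so each can be enforced locally — preserved.

lossy but dependency-preserving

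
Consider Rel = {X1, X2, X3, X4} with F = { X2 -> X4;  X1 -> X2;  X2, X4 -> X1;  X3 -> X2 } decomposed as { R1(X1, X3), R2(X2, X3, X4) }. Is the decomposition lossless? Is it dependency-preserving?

Lossless test: (X3)⁺ = {X1, X2, X3, X4}, which contains all of one fragment — lossless.
Dependency preservation: the restricted closure of {X1} across the fragments never reaches {X2}, so X1 → X2 cannot be enforced without a join — not preserved.

lossless but not dependency-preserving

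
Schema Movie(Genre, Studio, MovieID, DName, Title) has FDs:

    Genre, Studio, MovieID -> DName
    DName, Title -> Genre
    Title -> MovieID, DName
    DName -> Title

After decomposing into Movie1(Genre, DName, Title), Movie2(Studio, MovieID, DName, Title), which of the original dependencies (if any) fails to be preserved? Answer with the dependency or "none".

Genre, Studio, MovieID -> DName

Check Genre, Studio, MovieID → DName: no single fragment contains all of {Genre, Studio, MovieID, DName}, and the restricted closure of {Genre, Studio, MovieID} across the fragments never reaches {DName}.
DName, Title → Genre is preserved.
Title → MovieID, DName is preserved.
DName → Title is preserved.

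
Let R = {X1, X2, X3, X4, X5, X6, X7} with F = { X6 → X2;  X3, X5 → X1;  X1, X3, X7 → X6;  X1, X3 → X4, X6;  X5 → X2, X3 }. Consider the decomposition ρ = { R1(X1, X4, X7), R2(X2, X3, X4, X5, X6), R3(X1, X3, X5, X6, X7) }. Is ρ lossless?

Chase test. Columns are X1, X2, X3, X4, X5, X6, X7; row i has aⱼ where attribute j ∈ Ri, else bᵢⱼ.
Initial tableau (one row per fragment):
  row 1: a1 b12 b13 a4 b15 b16 a7
  row 2: b21 a2 a3 a4 a5 a6 b27
  row 3: a1 b32 a3 b34 a5 a6 a7
Rows 2 and 3 agree on X6; apply X6→X2 and equate their X2 entries.
Rows 2 and 3 agree on X3, X5; apply X3, X5→X1 and equate their X1 entries.
Rows 2 and 3 agree on X1, X3; apply X1, X3→X4, X6 and equate their X4, X6 entries.
Row 3 is now all distinguished symbols — the join is lossless.

Yes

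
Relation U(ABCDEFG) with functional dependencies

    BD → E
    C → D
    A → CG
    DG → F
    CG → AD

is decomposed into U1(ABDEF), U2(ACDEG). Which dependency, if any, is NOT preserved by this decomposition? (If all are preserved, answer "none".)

DG → F

Check DG → F: no single fragment contains all of {DFG}, and the restricted closure of {DG} across the fragments never reaches {F}.
BD → E is preserved.
C → D is preserved.
A → CG is preserved.
CG → AD is preserved.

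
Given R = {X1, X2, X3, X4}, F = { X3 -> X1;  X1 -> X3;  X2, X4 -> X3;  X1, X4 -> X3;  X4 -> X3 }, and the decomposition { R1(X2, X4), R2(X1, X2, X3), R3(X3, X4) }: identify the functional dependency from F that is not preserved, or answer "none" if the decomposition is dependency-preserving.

X3 → X1 lies within R2.
X1 → X3 lies within R2.
X2, X4 → X3: restricted closure across fragments reaches X3.
X1, X4 → X3: restricted closure across fragments reaches X3.
X4 → X3 lies within R3.
Every dependency is enforceable on the fragments, so the decomposition is dependency-preserving.

none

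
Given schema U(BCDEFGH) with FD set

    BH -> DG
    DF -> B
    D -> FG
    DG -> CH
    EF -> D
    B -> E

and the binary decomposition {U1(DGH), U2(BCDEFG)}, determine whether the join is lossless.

Yes

Common attributes: U1 ∩ U2 = {DG}.
Closure of {DG}: D → FG applies, adding F; DG → CH applies, adding CH; DF → B applies, adding B; B → E applies, adding E. So (DG)⁺ = {BCDEFGH}.
This closure contains every attribute of U1, so U1 ∩ U2 → U1. The join is lossless.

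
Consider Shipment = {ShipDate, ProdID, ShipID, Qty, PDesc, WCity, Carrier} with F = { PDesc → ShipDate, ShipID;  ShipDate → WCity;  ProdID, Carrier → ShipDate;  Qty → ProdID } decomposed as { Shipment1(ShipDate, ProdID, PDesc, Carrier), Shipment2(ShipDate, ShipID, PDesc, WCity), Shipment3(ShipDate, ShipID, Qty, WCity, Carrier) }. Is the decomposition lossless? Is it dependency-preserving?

lossy and not dependency-preserving

Lossless test (chase): Rows 1 and 2 agree on PDesc; apply PDesc→ShipDate, ShipID and equate their ShipDate, ShipID entries. Rows 1 and 2 agree on ShipDate; apply ShipDate→WCity and equate their WCity entries. No row becomes fully distinguished — the join is lossy.
Dependency preservation: the restricted closure of {Qty} across the fragments never reaches {ProdID}, so Qty → ProdID cannot be enforced without a join — not preserved.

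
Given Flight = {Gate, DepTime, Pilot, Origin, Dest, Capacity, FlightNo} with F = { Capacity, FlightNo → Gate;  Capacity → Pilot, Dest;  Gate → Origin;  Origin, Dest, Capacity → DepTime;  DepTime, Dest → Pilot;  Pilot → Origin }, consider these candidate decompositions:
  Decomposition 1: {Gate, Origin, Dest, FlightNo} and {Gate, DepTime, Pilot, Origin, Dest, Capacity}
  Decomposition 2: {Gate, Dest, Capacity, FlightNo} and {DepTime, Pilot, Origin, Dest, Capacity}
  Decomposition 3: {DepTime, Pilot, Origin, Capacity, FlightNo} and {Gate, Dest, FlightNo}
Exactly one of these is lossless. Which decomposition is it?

Decomposition 1: common = {Gate, Origin, Dest}, closure = {Gate, Origin, Dest} → lossy.
Decomposition 2: common = {Dest, Capacity}, closure = {DepTime, Pilot, Origin, Dest, Capacity} → lossless.
Decomposition 3: common = {FlightNo}, closure = {FlightNo} → lossy.

Decomposition 2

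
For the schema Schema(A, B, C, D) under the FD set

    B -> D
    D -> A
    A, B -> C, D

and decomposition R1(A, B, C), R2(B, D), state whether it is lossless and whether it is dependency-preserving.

lossless but not dependency-preserving

Lossless test: (B)⁺ = {A, B, C, D}, which contains all of one fragment — lossless.
Dependency preservation: the restricted closure of {D} across the fragments never reaches {A}, so D → A cannot be enforced without a join — not preserved.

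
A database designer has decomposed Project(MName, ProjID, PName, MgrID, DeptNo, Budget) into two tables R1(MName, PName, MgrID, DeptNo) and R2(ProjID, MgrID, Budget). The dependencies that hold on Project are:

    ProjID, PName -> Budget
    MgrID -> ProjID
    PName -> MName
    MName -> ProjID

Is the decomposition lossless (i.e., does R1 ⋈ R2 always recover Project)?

No

Common attributes: R1 ∩ R2 = {MgrID}.
Closure of {MgrID}: MgrID → ProjID applies, adding ProjID. So (MgrID)⁺ = {ProjID, MgrID}.
The closure contains neither all of R1 = {MName, PName, MgrID, DeptNo} nor all of R2 = {ProjID, MgrID, Budget}, so the common attributes are not a superkey of either fragment. The join is lossy.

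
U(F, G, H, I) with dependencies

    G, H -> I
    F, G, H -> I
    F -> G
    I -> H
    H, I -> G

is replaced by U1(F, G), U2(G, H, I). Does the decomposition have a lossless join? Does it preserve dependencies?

lossy but dependency-preserving

Lossless test: (G)⁺ = {G}, which is a superkey of neither fragment — lossy.
Dependency preservation: F, G, H → I is not contained in any single fragment, but the restricted closure of its left-hand side across the fragments still reaches the right-hand side; the remaining FDs each lie inside some fragment. All dependencies are preserved.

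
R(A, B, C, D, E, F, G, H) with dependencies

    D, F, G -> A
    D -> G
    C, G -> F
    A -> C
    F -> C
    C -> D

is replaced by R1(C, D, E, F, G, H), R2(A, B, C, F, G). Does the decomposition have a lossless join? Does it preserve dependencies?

Lossless test: (C, F, G)⁺ = {A, C, D, F, G}, which is a superkey of neither fragment — lossy.
Dependency preservation: D, F, G → A is not contained in any single fragment, but the restricted closure of its left-hand side across the fragments still reaches the right-hand side; the remaining FDs each lie inside some fragment. All dependencies are preserved.

lossy but dependency-preserving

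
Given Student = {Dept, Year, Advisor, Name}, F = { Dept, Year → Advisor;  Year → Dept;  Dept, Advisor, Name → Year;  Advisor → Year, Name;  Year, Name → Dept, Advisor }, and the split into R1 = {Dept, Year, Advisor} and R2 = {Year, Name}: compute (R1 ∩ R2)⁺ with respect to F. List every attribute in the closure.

Dept, Year, Advisor, Name

R1 ∩ R2 = {Year}.
Year → Dept applies, adding Dept
Dept, Year → Advisor applies, adding Advisor
Advisor → Year, Name applies, adding Name
Closure: {Dept, Year, Advisor, Name}.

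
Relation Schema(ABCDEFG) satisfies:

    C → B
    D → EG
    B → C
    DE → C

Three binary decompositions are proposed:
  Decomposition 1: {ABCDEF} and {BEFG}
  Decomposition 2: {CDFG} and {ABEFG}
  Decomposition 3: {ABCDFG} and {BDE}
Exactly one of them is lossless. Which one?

Decomposition 3

Decomposition 1: common = {BEF}, closure = {BCEF} → lossy.
Decomposition 2: common = {FG}, closure = {FG} → lossy.
Decomposition 3: common = {BD}, closure = {BCDEG} → lossless.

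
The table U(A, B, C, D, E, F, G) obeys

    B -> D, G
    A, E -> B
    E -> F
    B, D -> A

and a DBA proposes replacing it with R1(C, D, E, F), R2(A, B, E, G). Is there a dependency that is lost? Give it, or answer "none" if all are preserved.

B -> D, G

Check B → D, G: no single fragment contains all of {B, D, G}, and the restricted closure of {B} across the fragments never reaches {D, G}.
A, E → B is preserved.
E → F is preserved.
B, D → A is preserved.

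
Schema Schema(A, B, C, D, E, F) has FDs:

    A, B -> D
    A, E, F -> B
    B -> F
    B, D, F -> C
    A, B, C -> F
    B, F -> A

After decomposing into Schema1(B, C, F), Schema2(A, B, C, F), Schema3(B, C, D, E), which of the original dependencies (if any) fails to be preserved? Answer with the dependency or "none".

A, E, F -> B

Check A, E, F → B: no single fragment contains all of {A, B, E, F}, and the restricted closure of {A, E, F} across the fragments never reaches {B}.
A, B → D is preserved.
B → F is preserved.
B, D, F → C is preserved.
A, B, C → F is preserved.
B, F → A is preserved.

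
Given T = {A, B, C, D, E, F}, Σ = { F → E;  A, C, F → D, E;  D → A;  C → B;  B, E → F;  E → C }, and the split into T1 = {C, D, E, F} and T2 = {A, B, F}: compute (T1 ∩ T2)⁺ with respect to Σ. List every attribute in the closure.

B, C, E, F

T1 ∩ T2 = {F}.
F → E applies, adding E
E → C applies, adding C
C → B applies, adding B
Closure: {B, C, E, F}.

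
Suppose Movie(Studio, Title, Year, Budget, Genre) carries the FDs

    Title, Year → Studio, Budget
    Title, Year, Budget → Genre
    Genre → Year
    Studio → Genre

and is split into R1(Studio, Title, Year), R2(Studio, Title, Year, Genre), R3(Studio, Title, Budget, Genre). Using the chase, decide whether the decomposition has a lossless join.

Chase test. Columns are Studio, Title, Year, Budget, Genre; row i has aⱼ where attribute j ∈ Ri, else bᵢⱼ.
Initial tableau (one row per fragment):
  row 1: a1 a2 a3 b14 b15
  row 2: a1 a2 a3 b24 a5
  row 3: a1 a2 b33 a4 a5
Rows 1 and 2 agree on Title, Year; apply Title, Year→Studio, Budget and equate their Studio, Budget entries.
Rows 1 and 2 agree on Title, Year, Budget; apply Title, Year, Budget→Genre and equate their Genre entries.
Rows 1 and 3 agree on Genre; apply Genre→Year and equate their Year entries.
Rows 1 and 3 agree on Title, Year; apply Title, Year→Studio, Budget and equate their Studio, Budget entries.
Row 1 is now all distinguished symbols — the join is lossless.

Yes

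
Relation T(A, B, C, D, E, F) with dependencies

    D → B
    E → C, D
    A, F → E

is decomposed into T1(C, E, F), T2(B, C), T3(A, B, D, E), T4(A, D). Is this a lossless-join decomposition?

No

Chase test. Columns are A, B, C, D, E, F; row i has aⱼ where attribute j ∈ Ti, else bᵢⱼ.
Initial tableau (one row per fragment):
  row 1: b11 b12 a3 b14 a5 a6
  row 2: b21 a2 a3 b24 b25 b26
  row 3: a1 a2 b33 a4 a5 b36
  row 4: a1 b42 b43 a4 b45 b46
Rows 3 and 4 agree on D; apply D→B and equate their B entries.
Rows 1 and 3 agree on E; apply E→C, D and equate their C, D entries.
Rows 1 and 3 agree on D; apply D→B and equate their B entries.
No row becomes fully distinguished — the join is lossy.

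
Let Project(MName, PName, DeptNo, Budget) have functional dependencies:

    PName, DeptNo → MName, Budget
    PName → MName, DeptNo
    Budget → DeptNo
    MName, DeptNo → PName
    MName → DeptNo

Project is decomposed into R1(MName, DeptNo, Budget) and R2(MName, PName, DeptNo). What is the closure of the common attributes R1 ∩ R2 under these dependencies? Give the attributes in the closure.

MName, PName, DeptNo, Budget

R1 ∩ R2 = {MName, DeptNo}.
MName, DeptNo → PName applies, adding PName
PName, DeptNo → MName, Budget applies, adding Budget
Closure: {MName, PName, DeptNo, Budget}.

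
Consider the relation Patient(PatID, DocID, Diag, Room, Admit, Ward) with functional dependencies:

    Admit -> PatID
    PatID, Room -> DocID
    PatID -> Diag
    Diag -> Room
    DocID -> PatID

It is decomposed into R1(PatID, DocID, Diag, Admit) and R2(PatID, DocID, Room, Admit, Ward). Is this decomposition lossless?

Yes

Common attributes: R1 ∩ R2 = {PatID, DocID, Admit}.
Closure of {PatID, DocID, Admit}: PatID → Diag applies, adding Diag; Diag → Room applies, adding Room. So (PatID, DocID, Admit)⁺ = {PatID, DocID, Diag, Room, Admit}.
This closure contains every attribute of R1, so R1 ∩ R2 → R1. The join is lossless.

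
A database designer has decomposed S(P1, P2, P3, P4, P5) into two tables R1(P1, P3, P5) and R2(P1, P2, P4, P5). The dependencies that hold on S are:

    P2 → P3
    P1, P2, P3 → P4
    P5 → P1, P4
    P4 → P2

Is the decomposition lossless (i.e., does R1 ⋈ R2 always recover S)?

Yes

Common attributes: R1 ∩ R2 = {P1, P5}.
Closure of {P1, P5}: P5 → P1, P4 applies, adding P4; P4 → P2 applies, adding P2; P2 → P3 applies, adding P3. So (P1, P5)⁺ = {P1, P2, P3, P4, P5}.
This closure contains every attribute of R1, so R1 ∩ R2 → R1. The join is lossless.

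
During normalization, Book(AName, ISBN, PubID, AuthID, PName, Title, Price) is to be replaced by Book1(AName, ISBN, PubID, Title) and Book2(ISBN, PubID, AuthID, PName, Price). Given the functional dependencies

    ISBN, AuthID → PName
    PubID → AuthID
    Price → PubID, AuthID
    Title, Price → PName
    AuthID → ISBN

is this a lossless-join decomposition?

No

Common attributes: Book1 ∩ Book2 = {ISBN, PubID}.
Closure of {ISBN, PubID}: PubID → AuthID applies, adding AuthID; ISBN, AuthID → PName applies, adding PName. So (ISBN, PubID)⁺ = {ISBN, PubID, AuthID, PName}.
The closure contains neither all of Book1 = {AName, ISBN, PubID, Title} nor all of Book2 = {ISBN, PubID, AuthID, PName, Price}, so the common attributes are not a superkey of either fragment. The join is lossy.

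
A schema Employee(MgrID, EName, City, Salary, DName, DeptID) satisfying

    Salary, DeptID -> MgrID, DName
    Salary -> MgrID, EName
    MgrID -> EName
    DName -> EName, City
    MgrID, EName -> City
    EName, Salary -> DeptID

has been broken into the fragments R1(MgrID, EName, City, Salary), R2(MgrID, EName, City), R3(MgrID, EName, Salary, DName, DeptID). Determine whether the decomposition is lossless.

Yes

Chase test. Columns are MgrID, EName, City, Salary, DName, DeptID; row i has aⱼ where attribute j ∈ Ri, else bᵢⱼ.
Initial tableau (one row per fragment):
  row 1: a1 a2 a3 a4 b15 b16
  row 2: a1 a2 a3 b24 b25 b26
  row 3: a1 a2 b33 a4 a5 a6
Rows 1 and 3 agree on MgrID, EName; apply MgrID, EName→City and equate their City entries.
Rows 1 and 3 agree on EName, Salary; apply EName, Salary→DeptID and equate their DeptID entries.
Rows 1 and 3 agree on Salary, DeptID; apply Salary, DeptID→MgrID, DName and equate their MgrID, DName entries.
Row 1 is now all distinguished symbols — the join is lossless.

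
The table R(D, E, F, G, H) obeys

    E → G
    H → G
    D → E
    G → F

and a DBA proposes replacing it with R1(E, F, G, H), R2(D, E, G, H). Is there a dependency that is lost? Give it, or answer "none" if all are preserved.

none

E → G lies within R1.
H → G lies within R1.
D → E lies within R2.
G → F lies within R1.
Every dependency is enforceable on the fragments, so the decomposition is dependency-preserving.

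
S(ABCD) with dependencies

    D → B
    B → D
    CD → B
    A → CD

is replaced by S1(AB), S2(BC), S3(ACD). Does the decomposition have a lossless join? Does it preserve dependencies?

Lossless test (chase): Rows 1 and 2 agree on B; apply B→D and equate their D entries. Rows 1 and 3 agree on A; apply A→CD and equate their CD entries. Rows 1 and 3 agree on D; apply D→B and equate their B entries. Row 1 is now all distinguished symbols — the join is lossless.
Dependency preservation: the restricted closure of {D} across the fragments never reaches {B}, so D → B cannot be enforced without a join — not preserved.

lossless but not dependency-preserving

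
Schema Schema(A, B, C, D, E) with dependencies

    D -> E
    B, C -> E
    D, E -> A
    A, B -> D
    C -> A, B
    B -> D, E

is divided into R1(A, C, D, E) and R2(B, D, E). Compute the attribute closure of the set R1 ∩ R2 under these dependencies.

A, D, E

R1 ∩ R2 = {D, E}.
D, E → A applies, adding A
Closure: {A, D, E}.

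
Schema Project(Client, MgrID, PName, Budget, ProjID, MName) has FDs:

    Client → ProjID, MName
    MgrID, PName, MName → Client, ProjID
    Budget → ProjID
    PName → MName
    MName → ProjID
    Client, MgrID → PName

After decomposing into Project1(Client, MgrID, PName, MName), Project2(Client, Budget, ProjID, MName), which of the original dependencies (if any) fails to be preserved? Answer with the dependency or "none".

Client → ProjID, MName lies within Project2.
MgrID, PName, MName → Client, ProjID: restricted closure across fragments reaches Client, ProjID.
Budget → ProjID lies within Project2.
PName → MName lies within Project1.
MName → ProjID lies within Project2.
Client, MgrID → PName lies within Project1.
Every dependency is enforceable on the fragments, so the decomposition is dependency-preserving.

none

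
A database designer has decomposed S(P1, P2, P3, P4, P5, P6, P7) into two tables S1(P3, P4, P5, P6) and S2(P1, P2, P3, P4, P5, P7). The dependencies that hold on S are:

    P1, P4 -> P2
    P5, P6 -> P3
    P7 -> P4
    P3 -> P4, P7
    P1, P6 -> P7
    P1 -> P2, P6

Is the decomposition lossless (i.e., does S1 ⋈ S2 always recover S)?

No

Common attributes: S1 ∩ S2 = {P3, P4, P5}.
Closure of {P3, P4, P5}: P3 → P4, P7 applies, adding P7. So (P3, P4, P5)⁺ = {P3, P4, P5, P7}.
The closure contains neither all of S1 = {P3, P4, P5, P6} nor all of S2 = {P1, P2, P3, P4, P5, P7}, so the common attributes are not a superkey of either fragment. The join is lossy.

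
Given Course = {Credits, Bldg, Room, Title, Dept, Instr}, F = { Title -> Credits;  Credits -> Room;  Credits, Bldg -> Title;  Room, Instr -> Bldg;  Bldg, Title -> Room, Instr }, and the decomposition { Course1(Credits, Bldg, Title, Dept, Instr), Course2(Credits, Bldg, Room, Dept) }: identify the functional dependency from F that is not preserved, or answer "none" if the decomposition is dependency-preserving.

Room, Instr -> Bldg

Check Room, Instr → Bldg: no single fragment contains all of {Bldg, Room, Instr}, and the restricted closure of {Room, Instr} across the fragments never reaches {Bldg}.
Title → Credits is preserved.
Credits → Room is preserved.
Credits, Bldg → Title is preserved.
Bldg, Title → Room, Instr is preserved.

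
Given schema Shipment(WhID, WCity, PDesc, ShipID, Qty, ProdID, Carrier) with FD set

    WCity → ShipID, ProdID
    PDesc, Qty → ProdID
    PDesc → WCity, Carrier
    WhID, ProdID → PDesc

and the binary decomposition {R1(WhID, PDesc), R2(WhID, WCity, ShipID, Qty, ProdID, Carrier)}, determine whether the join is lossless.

No

Common attributes: R1 ∩ R2 = {WhID}.
No dependency enlarges {WhID}, so (WhID)⁺ = {WhID}.
The closure contains neither all of R1 = {WhID, PDesc} nor all of R2 = {WhID, WCity, ShipID, Qty, ProdID, Carrier}, so the common attributes are not a superkey of either fragment. The join is lossy.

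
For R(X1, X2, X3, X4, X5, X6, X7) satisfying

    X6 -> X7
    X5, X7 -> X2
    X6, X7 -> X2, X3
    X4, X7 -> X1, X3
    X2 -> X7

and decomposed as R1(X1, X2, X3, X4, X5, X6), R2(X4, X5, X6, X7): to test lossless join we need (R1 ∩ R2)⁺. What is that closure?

R1 ∩ R2 = {X4, X5, X6}.
X6 → X7 applies, adding X7
X5, X7 → X2 applies, adding X2
X6, X7 → X2, X3 applies, adding X3
X4, X7 → X1, X3 applies, adding X1
Closure: {X1, X2, X3, X4, X5, X6, X7}.

X1, X2, X3, X4, X5, X6, X7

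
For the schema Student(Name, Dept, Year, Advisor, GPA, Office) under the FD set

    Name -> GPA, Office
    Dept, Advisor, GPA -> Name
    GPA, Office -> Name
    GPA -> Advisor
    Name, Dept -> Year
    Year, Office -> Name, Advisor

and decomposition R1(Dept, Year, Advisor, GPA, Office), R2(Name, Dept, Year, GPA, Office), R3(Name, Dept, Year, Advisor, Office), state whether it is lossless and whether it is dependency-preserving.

Lossless test (chase): Rows 2 and 3 agree on Name; apply Name→GPA, Office and equate their GPA, Office entries. Rows 1 and 3 agree on Dept, Advisor, GPA; apply Dept, Advisor, GPA→Name and equate their Name entries. Rows 1 and 2 agree on GPA; apply GPA→Advisor and equate their Advisor entries. Row 1 is now all distinguished symbols — the join is lossless.
Dependency preservation: Dept, Advisor, GPA → Name is not contained in any single fragment, but the restricted closure of its left-hand side across the fragments still reaches the right-hand side; the remaining FDs each lie inside some fragment. All dependencies are preserved.

lossless and dependency-preserving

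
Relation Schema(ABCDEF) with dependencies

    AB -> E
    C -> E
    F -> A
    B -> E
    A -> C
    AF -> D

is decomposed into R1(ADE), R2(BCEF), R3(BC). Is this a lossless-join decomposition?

Chase test. Columns are ABCDEF; row i has aⱼ where attribute j ∈ Ri, else bᵢⱼ.
Initial tableau (one row per fragment):
  row 1: a1 b12 b13 a4 a5 b16
  row 2: b21 a2 a3 b24 a5 a6
  row 3: b31 a2 a3 b34 b35 b36
Rows 2 and 3 agree on C; apply C→E and equate their E entries.
No row becomes fully distinguished — the join is lossy.

No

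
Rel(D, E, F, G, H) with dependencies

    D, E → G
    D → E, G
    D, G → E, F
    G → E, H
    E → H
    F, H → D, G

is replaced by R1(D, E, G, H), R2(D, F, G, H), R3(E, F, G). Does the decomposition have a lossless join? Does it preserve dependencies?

Lossless test (chase): Rows 1 and 2 agree on D; apply D→E, G and equate their E, G entries. Rows 1 and 2 agree on D, G; apply D, G→E, F and equate their E, F entries. Rows 1 and 3 agree on G; apply G→E, H and equate their E, H entries. Rows 1 and 3 agree on F, H; apply F, H→D, G and equate their D, G entries. Row 1 is now all distinguished symbols — the join is lossless.
Dependency preservation: D, G → E, F is not contained in any single fragment, but the restricted closure of its left-hand side across the fragments still reaches the right-hand side; the remaining FDs each lie inside some fragment. All dependencies are preserved.

lossless and dependency-preserving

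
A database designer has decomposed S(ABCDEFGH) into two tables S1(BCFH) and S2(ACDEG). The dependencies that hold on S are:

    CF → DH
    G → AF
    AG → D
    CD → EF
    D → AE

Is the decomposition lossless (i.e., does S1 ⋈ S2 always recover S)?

No

Common attributes: S1 ∩ S2 = {C}.
No dependency enlarges {C}, so (C)⁺ = {C}.
The closure contains neither all of S1 = {BCFH} nor all of S2 = {ACDEG}, so the common attributes are not a superkey of either fragment. The join is lossy.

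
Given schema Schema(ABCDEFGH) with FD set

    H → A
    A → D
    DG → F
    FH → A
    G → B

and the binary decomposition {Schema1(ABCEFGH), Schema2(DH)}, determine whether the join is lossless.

Common attributes: Schema1 ∩ Schema2 = {H}.
Closure of {H}: H → A applies, adding A; A → D applies, adding D. So (H)⁺ = {ADH}.
This closure contains every attribute of Schema2, so Schema1 ∩ Schema2 → Schema2. The join is lossless.

Yes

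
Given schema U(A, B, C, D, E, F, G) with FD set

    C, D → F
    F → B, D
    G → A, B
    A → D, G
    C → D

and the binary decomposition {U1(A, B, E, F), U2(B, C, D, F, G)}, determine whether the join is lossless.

Common attributes: U1 ∩ U2 = {B, F}.
Closure of {B, F}: F → B, D applies, adding D. So (B, F)⁺ = {B, D, F}.
The closure contains neither all of U1 = {A, B, E, F} nor all of U2 = {B, C, D, F, G}, so the common attributes are not a superkey of either fragment. The join is lossy.

No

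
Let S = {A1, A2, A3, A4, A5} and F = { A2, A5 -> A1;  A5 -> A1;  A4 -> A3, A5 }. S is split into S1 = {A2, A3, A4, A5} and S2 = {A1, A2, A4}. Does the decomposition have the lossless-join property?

Yes

Common attributes: S1 ∩ S2 = {A2, A4}.
Closure of {A2, A4}: A4 → A3, A5 applies, adding A3, A5; A2, A5 → A1 applies, adding A1. So (A2, A4)⁺ = {A1, A2, A3, A4, A5}.
This closure contains every attribute of S1, so S1 ∩ S2 → S1. The join is lossless.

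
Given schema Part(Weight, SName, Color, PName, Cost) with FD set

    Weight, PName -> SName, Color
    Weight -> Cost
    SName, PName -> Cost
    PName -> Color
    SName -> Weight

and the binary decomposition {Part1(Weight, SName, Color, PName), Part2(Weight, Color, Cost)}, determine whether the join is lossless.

Common attributes: Part1 ∩ Part2 = {Weight, Color}.
Closure of {Weight, Color}: Weight → Cost applies, adding Cost. So (Weight, Color)⁺ = {Weight, Color, Cost}.
This closure contains every attribute of Part2, so Part1 ∩ Part2 → Part2. The join is lossless.

Yes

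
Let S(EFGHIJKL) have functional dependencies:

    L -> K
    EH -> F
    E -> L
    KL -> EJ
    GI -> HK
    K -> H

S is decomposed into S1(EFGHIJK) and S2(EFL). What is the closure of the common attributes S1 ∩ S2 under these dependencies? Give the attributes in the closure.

EFHJKL

S1 ∩ S2 = {EF}.
E → L applies, adding L
L → K applies, adding K
KL → EJ applies, adding J
K → H applies, adding H
Closure: {EFHJKL}.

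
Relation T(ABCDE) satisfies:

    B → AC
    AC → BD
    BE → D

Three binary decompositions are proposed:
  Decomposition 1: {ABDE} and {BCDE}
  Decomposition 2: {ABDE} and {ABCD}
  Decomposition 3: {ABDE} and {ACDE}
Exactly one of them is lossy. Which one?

Decomposition 3

Decomposition 1: common = {BDE}, closure = {ABCDE} → lossless.
Decomposition 2: common = {ABD}, closure = {ABCD} → lossless.
Decomposition 3: common = {ADE}, closure = {ADE} → lossy.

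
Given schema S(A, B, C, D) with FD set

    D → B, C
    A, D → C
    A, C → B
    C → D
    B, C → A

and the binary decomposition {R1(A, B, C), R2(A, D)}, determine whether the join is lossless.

No

Common attributes: R1 ∩ R2 = {A}.
No dependency enlarges {A}, so (A)⁺ = {A}.
The closure contains neither all of R1 = {A, B, C} nor all of R2 = {A, D}, so the common attributes are not a superkey of either fragment. The join is lossy.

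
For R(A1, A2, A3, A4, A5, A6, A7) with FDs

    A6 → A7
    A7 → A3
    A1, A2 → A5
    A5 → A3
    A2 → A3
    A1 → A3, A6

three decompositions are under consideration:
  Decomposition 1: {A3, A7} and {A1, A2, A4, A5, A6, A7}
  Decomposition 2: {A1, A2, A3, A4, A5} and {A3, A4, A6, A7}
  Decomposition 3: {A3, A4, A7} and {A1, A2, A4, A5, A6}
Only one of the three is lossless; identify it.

Decomposition 1: common = {A7}, closure = {A3, A7} → lossless.
Decomposition 2: common = {A3, A4}, closure = {A3, A4} → lossy.
Decomposition 3: common = {A4}, closure = {A4} → lossy.

Decomposition 1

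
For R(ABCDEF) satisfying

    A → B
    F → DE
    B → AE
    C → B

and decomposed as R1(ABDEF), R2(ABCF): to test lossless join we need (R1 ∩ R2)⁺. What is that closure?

R1 ∩ R2 = {ABF}.
F → DE applies, adding DE
Closure: {ABDEF}.

ABDEF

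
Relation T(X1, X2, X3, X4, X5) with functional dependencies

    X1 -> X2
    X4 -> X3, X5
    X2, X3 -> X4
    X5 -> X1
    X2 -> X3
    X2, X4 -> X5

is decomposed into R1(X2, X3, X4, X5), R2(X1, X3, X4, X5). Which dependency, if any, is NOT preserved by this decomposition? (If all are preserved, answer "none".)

X1 → X2: restricted closure across fragments reaches X2.
X4 → X3, X5 lies within R1.
X2, X3 → X4 lies within R1.
X5 → X1 lies within R2.
X2 → X3 lies within R1.
X2, X4 → X5 lies within R1.
Every dependency is enforceable on the fragments, so the decomposition is dependency-preserving.

none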